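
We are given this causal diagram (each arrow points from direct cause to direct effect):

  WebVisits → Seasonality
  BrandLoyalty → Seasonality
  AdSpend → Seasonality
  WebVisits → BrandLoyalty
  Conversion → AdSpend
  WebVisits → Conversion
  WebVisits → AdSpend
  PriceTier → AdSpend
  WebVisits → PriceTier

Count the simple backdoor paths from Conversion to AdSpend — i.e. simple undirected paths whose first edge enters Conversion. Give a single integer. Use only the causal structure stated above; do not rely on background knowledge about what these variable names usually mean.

A backdoor path from Conversion to AdSpend is any simple undirected path whose first edge points into Conversion (i.e. leaves Conversion via a parent).
Parents of Conversion: {WebVisits}.
Enumerating:
  P1: Conversion <- WebVisits -> PriceTier -> AdSpend
  P2: Conversion <- WebVisits -> AdSpend
  P3: Conversion <- WebVisits -> BrandLoyalty -> Seasonality <- AdSpend
  P4: Conversion <- WebVisits -> Seasonality <- AdSpend
That exhausts the simple backdoor paths. Count: 4.

4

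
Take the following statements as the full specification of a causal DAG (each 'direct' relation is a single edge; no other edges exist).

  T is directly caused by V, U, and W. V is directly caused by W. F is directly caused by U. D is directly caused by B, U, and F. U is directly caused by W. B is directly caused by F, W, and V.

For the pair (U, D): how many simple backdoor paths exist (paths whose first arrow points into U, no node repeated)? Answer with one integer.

A backdoor path from U to D is any simple undirected path whose first edge points into U (i.e. leaves U via a parent).
Parents of U: {W}.
Enumerating:
  P1: U <- W -> V -> B <- F -> D
  P2: U <- W -> V -> B -> D
  P3: U <- W -> B <- F -> D
  P4: U <- W -> B -> D
  P5: U <- W -> T <- V -> B <- F -> D
  P6: U <- W -> T <- V -> B -> D
That exhausts the simple backdoor paths. Count: 6.

6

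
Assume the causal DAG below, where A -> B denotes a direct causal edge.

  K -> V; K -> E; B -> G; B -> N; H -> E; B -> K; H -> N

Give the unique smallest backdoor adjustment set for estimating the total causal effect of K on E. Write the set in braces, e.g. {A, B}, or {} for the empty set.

{}

Variables eligible for adjustment (non-descendants of K, excluding K and E): {B, G, H, N}.
Backdoor paths from K to E:
  P1: K <- B -> N <- H -> E
Each backdoor path contains an unconditioned collider, so every path is already blocked with the empty conditioning set:
  P1: blocked at collider N (neither it nor any descendant is in the conditioning set).
The empty set is therefore the unique smallest valid set.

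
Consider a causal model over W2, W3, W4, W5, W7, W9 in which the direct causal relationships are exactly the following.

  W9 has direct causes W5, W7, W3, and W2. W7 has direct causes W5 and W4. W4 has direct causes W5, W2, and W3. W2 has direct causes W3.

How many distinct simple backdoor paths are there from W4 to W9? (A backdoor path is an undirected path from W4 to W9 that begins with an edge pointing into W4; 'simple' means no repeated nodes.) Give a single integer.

6

A backdoor path from W4 to W9 is any simple undirected path whose first edge points into W4 (i.e. leaves W4 via a parent).
Parents of W4: {W2, W3, W5}.
Enumerating:
  P1: W4 <- W3 -> W2 -> W9
  P2: W4 <- W3 -> W9
  P3: W4 <- W5 -> W7 -> W9
  P4: W4 <- W5 -> W9
  P5: W4 <- W2 <- W3 -> W9
  P6: W4 <- W2 -> W9
That exhausts the simple backdoor paths. Count: 6.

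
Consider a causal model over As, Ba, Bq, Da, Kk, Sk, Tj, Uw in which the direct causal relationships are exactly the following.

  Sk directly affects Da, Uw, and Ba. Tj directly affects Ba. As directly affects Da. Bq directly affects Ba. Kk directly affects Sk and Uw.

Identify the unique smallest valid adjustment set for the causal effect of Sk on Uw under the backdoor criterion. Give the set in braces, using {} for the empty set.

{Kk}

Variables eligible for adjustment (non-descendants of Sk, excluding Sk and Uw): {As, Bq, Kk, Tj}.
Backdoor paths from Sk to Uw:
  P1: Sk <- Kk -> Uw
The empty set is not sufficient: P1 (Sk <- Kk -> Uw) has no collider blocking it and no conditioned non-collider, so it is open.
Try {Kk}:
  P1: blocked at fork node Kk ∈ conditioning set.
{Kk} contains no descendant of Sk and blocks every backdoor path.
No other singleton works — e.g. {Tj} leaves P1 open — so {Kk} is the unique smallest valid adjustment set.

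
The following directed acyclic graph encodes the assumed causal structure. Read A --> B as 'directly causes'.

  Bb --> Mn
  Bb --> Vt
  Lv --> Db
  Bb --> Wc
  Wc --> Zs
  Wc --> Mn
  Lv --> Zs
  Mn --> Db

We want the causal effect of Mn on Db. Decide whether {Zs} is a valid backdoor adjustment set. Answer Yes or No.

No

Backdoor paths from Mn to Db (paths whose first edge points into Mn):
  P1: Mn <- Bb -> Wc -> Zs <- Lv -> Db
  P2: Mn <- Wc -> Zs <- Lv -> Db
Condition 1 (no descendant of Mn in the set): holds — descendants of Mn are {Db}; none are in {Zs}.
Condition 2 (every backdoor path blocked by {Zs}):
  P1: open — collider(s) Zs are conditioned on (or have a conditioned descendant) and no non-collider on the path is in the set.
  P2: open — collider(s) Zs are conditioned on (or have a conditioned descendant) and no non-collider on the path is in the set.
{Zs} does not satisfy the backdoor criterion.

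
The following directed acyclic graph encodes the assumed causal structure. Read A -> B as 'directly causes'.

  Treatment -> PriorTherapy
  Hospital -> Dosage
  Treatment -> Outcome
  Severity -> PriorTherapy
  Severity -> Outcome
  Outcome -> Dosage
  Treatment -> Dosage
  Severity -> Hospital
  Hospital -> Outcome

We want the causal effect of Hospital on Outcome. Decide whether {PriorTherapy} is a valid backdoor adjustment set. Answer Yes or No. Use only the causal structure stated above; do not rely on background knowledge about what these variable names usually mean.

Backdoor paths from Hospital to Outcome (paths whose first edge points into Hospital):
  P1: Hospital <- Severity -> PriorTherapy <- Treatment -> Outcome
  P2: Hospital <- Severity -> PriorTherapy <- Treatment -> Dosage <- Outcome
  P3: Hospital <- Severity -> Outcome
Condition 1 (no descendant of Hospital in the set): holds — descendants of Hospital are {Dosage, Outcome}; none are in {PriorTherapy}.
Condition 2 (every backdoor path blocked by {PriorTherapy}):
  P1: open — collider(s) PriorTherapy are conditioned on (or have a conditioned descendant) and no non-collider on the path is in the set.
  P2: blocked at collider Dosage (neither it nor any descendant is in the conditioning set).
  P3: open — no interior node is in the conditioning set.
{PriorTherapy} does not satisfy the backdoor criterion.

No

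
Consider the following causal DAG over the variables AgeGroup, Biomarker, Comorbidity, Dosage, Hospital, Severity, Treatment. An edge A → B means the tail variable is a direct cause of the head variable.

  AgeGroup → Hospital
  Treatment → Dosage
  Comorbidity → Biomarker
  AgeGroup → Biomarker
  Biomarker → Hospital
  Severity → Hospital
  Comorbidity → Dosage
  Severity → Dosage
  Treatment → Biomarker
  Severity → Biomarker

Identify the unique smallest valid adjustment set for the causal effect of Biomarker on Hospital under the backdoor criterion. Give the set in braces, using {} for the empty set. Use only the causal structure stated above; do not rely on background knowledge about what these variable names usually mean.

Variables eligible for adjustment (non-descendants of Biomarker, excluding Biomarker and Hospital): {AgeGroup, Comorbidity, Dosage, Severity, Treatment}.
Backdoor paths from Biomarker to Hospital:
  P1: Biomarker <- Comorbidity -> Dosage <- Severity -> Hospital
  P2: Biomarker <- Treatment -> Dosage <- Severity -> Hospital
  P3: Biomarker <- Severity -> Hospital
  P4: Biomarker <- AgeGroup -> Hospital
The empty set is not sufficient: P3 (Biomarker <- Severity -> Hospital) has no collider blocking it and no conditioned non-collider, so it is open.
Try {AgeGroup, Severity}:
  P1: blocked at collider Dosage (neither it nor any descendant is in the conditioning set).
  P2: blocked at collider Dosage (neither it nor any descendant is in the conditioning set).
  P3: blocked at fork node Severity ∈ conditioning set.
  P4: blocked at fork node AgeGroup ∈ conditioning set.
{AgeGroup, Severity} contains no descendant of Biomarker and blocks every backdoor path.
Every element of {AgeGroup, Severity} is needed (dropping AgeGroup leaves P4 open; dropping Severity leaves P3 open), so no proper subset is valid.
Among all size-2 subsets of the eligible variables, only {AgeGroup, Severity} blocks every backdoor path, so it is the unique smallest valid adjustment set.

{AgeGroup, Severity}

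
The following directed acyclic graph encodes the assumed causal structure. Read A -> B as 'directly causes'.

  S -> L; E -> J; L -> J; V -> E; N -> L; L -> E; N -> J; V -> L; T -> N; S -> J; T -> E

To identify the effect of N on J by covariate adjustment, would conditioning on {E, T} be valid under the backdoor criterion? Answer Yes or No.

Backdoor paths from N to J (paths whose first edge points into N):
  P1: N <- T -> E <- V -> L <- S -> J
  P2: N <- T -> E <- V -> L -> J
  P3: N <- T -> E <- L <- S -> J
  P4: N <- T -> E <- L -> J
  P5: N <- T -> E -> J
Condition 1 (no descendant of N in the set): FAILS — E is a descendant of N.
Condition 2 (every backdoor path blocked by {E, T}):
  P1: blocked at fork node T ∈ conditioning set.
  P2: blocked at fork node T ∈ conditioning set.
  P3: blocked at fork node T ∈ conditioning set.
  P4: blocked at fork node T ∈ conditioning set.
  P5: blocked at fork node T ∈ conditioning set.
{E, T} does not satisfy the backdoor criterion.

No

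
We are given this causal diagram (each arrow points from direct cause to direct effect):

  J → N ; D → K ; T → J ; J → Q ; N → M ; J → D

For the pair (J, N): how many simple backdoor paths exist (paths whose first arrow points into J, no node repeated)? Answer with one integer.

0

A backdoor path from J to N is any simple undirected path whose first edge points into J (i.e. leaves J via a parent).
Parents of J: {T}.
No simple path from any parent of J reaches N without revisiting J, so there are no backdoor paths.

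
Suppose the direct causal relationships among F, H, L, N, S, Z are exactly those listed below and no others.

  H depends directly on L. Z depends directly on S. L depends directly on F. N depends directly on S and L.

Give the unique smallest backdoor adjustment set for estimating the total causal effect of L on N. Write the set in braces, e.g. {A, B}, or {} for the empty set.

{}

Variables eligible for adjustment (non-descendants of L, excluding L and N): {F, S, Z}.
Backdoor paths from L to N:
  (none)
With no backdoor paths the empty set already satisfies the criterion, and it is trivially minimal.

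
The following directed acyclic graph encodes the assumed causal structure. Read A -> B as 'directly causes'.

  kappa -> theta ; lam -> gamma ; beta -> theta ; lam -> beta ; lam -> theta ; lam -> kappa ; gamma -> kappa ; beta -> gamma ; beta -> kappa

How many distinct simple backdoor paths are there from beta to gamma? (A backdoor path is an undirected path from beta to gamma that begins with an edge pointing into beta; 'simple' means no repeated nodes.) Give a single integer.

A backdoor path from beta to gamma is any simple undirected path whose first edge points into beta (i.e. leaves beta via a parent).
Parents of beta: {lam}.
Enumerating:
  P1: beta <- lam -> gamma
  P2: beta <- lam -> kappa <- gamma
  P3: beta <- lam -> theta <- kappa <- gamma
That exhausts the simple backdoor paths. Count: 3.

3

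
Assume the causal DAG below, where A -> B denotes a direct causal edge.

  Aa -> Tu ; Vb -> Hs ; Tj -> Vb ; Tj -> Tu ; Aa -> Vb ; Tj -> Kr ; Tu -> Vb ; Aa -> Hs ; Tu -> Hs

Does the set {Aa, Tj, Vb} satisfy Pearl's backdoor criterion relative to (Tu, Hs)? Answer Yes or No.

No

Backdoor paths from Tu to Hs (paths whose first edge points into Tu):
  P1: Tu <- Aa -> Vb -> Hs
  P2: Tu <- Aa -> Hs
  P3: Tu <- Tj -> Vb <- Aa -> Hs
  P4: Tu <- Tj -> Vb -> Hs
Condition 1 (no descendant of Tu in the set): FAILS — Vb is a descendant of Tu.
Condition 2 (every backdoor path blocked by {Aa, Tj, Vb}):
  P1: blocked at fork node Aa ∈ conditioning set.
  P2: blocked at fork node Aa ∈ conditioning set.
  P3: blocked at fork node Tj ∈ conditioning set.
  P4: blocked at fork node Tj ∈ conditioning set.
{Aa, Tj, Vb} does not satisfy the backdoor criterion.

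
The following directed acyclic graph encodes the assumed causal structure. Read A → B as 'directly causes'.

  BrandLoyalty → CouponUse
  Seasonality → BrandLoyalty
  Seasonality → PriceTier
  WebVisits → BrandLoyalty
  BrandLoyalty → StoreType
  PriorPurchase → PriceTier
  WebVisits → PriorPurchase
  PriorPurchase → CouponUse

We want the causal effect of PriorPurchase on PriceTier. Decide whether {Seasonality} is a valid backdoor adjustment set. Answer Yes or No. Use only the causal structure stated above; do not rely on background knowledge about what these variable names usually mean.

Yes

Backdoor paths from PriorPurchase to PriceTier (paths whose first edge points into PriorPurchase):
  P1: PriorPurchase <- WebVisits -> BrandLoyalty <- Seasonality -> PriceTier
Condition 1 (no descendant of PriorPurchase in the set): holds — descendants of PriorPurchase are {CouponUse, PriceTier}; none are in {Seasonality}.
Condition 2 (every backdoor path blocked by {Seasonality}):
  P1: blocked at collider BrandLoyalty (neither it nor any descendant is in the conditioning set).
{Seasonality} satisfies the backdoor criterion.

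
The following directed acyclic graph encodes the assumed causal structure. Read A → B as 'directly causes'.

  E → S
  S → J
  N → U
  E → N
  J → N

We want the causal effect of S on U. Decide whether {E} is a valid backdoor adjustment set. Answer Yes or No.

Yes

Backdoor paths from S to U (paths whose first edge points into S):
  P1: S <- E -> N -> U
Condition 1 (no descendant of S in the set): holds — descendants of S are {J, N, U}; none are in {E}.
Condition 2 (every backdoor path blocked by {E}):
  P1: blocked at fork node E ∈ conditioning set.
{E} satisfies the backdoor criterion.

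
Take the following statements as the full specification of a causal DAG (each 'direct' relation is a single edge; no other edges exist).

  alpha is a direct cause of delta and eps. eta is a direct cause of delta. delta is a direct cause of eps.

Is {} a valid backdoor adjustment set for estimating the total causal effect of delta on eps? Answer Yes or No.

Backdoor paths from delta to eps (paths whose first edge points into delta):
  P1: delta <- alpha -> eps
Condition 1 (no descendant of delta in the set): holds — descendants of delta are {eps}; none are in {}.
Condition 2 (every backdoor path blocked by {}):
  P1: open — no interior node is in the conditioning set.
{} does not satisfy the backdoor criterion.

No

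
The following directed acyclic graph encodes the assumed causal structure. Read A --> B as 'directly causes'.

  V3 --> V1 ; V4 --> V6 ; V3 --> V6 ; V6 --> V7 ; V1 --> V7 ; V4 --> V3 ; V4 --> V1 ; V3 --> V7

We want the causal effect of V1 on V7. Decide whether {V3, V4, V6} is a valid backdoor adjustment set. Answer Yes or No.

Backdoor paths from V1 to V7 (paths whose first edge points into V1):
  P1: V1 <- V4 -> V3 -> V6 -> V7
  P2: V1 <- V4 -> V3 -> V7
  P3: V1 <- V4 -> V6 <- V3 -> V7
  P4: V1 <- V4 -> V6 -> V7
  P5: V1 <- V3 <- V4 -> V6 -> V7
  P6: V1 <- V3 -> V6 -> V7
  P7: V1 <- V3 -> V7
Condition 1 (no descendant of V1 in the set): holds — descendants of V1 are {V7}; none are in {V3, V4, V6}.
Condition 2 (every backdoor path blocked by {V3, V4, V6}):
  P1: blocked at fork node V4 ∈ conditioning set.
  P2: blocked at fork node V4 ∈ conditioning set.
  P3: blocked at fork node V4 ∈ conditioning set.
  P4: blocked at fork node V4 ∈ conditioning set.
  P5: blocked at chain node V3 ∈ conditioning set.
  P6: blocked at fork node V3 ∈ conditioning set.
  P7: blocked at fork node V3 ∈ conditioning set.
{V3, V4, V6} satisfies the backdoor criterion.

Yes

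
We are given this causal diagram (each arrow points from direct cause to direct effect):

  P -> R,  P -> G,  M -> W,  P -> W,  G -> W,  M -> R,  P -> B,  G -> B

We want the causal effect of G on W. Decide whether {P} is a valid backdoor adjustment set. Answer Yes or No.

Yes

Backdoor paths from G to W (paths whose first edge points into G):
  P1: G <- P -> W
  P2: G <- P -> R <- M -> W
Condition 1 (no descendant of G in the set): holds — descendants of G are {B, W}; none are in {P}.
Condition 2 (every backdoor path blocked by {P}):
  P1: blocked at fork node P ∈ conditioning set.
  P2: blocked at fork node P ∈ conditioning set.
{P} satisfies the backdoor criterion.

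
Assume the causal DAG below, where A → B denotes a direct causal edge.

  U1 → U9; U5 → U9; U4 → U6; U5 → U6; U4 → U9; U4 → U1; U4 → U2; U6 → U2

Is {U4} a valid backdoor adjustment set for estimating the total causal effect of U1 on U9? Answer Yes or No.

Yes

Backdoor paths from U1 to U9 (paths whose first edge points into U1):
  P1: U1 <- U4 -> U6 <- U5 -> U9
  P2: U1 <- U4 -> U9
  P3: U1 <- U4 -> U2 <- U6 <- U5 -> U9
Condition 1 (no descendant of U1 in the set): holds — descendants of U1 are {U9}; none are in {U4}.
Condition 2 (every backdoor path blocked by {U4}):
  P1: blocked at fork node U4 ∈ conditioning set.
  P2: blocked at fork node U4 ∈ conditioning set.
  P3: blocked at fork node U4 ∈ conditioning set.
{U4} satisfies the backdoor criterion.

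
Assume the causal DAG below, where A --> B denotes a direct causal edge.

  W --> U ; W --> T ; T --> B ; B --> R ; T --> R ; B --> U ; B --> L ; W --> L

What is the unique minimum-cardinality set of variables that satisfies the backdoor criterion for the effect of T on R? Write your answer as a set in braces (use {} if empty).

{}

Variables eligible for adjustment (non-descendants of T, excluding T and R): {W}.
Backdoor paths from T to R:
  P1: T <- W -> U <- B -> R
  P2: T <- W -> L <- B -> R
Each backdoor path contains an unconditioned collider, so every path is already blocked with the empty conditioning set:
  P1: blocked at collider U (neither it nor any descendant is in the conditioning set).
  P2: blocked at collider L (neither it nor any descendant is in the conditioning set).
The empty set is therefore the unique smallest valid set.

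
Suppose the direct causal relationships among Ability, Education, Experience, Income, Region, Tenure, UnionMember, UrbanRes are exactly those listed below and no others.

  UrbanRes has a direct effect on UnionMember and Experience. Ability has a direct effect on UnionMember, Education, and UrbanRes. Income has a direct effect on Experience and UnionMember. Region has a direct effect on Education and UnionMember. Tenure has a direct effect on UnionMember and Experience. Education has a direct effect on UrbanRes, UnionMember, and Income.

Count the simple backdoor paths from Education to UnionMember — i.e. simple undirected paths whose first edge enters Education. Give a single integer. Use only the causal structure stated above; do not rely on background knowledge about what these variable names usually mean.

A backdoor path from Education to UnionMember is any simple undirected path whose first edge points into Education (i.e. leaves Education via a parent).
Parents of Education: {Ability, Region}.
Enumerating:
  P1: Education <- Ability -> UrbanRes -> Experience <- Tenure -> UnionMember
  P2: Education <- Ability -> UrbanRes -> Experience <- Income -> UnionMember
  P3: Education <- Ability -> UrbanRes -> UnionMember
  P4: Education <- Ability -> UnionMember
  P5: Education <- Region -> UnionMember
That exhausts the simple backdoor paths. Count: 5.

5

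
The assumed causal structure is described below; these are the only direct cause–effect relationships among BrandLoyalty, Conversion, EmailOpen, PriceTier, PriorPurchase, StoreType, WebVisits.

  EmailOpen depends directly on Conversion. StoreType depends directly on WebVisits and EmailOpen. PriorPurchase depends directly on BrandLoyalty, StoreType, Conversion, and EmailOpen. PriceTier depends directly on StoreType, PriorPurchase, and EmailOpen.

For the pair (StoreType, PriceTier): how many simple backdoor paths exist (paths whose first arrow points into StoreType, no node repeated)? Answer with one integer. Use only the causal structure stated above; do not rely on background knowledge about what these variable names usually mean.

A backdoor path from StoreType to PriceTier is any simple undirected path whose first edge points into StoreType (i.e. leaves StoreType via a parent).
Parents of StoreType: {EmailOpen, WebVisits}.
Enumerating:
  P1: StoreType <- EmailOpen <- Conversion -> PriorPurchase -> PriceTier
  P2: StoreType <- EmailOpen -> PriorPurchase -> PriceTier
  P3: StoreType <- EmailOpen -> PriceTier
That exhausts the simple backdoor paths. Count: 3.

3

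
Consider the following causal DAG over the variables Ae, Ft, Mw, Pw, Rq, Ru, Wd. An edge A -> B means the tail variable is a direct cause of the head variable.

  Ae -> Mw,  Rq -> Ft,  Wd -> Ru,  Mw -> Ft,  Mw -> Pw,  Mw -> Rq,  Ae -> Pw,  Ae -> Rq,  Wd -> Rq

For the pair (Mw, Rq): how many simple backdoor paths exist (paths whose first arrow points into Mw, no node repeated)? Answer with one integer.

A backdoor path from Mw to Rq is any simple undirected path whose first edge points into Mw (i.e. leaves Mw via a parent).
Parents of Mw: {Ae}.
Enumerating:
  P1: Mw <- Ae -> Rq
That exhausts the simple backdoor paths. Count: 1.

1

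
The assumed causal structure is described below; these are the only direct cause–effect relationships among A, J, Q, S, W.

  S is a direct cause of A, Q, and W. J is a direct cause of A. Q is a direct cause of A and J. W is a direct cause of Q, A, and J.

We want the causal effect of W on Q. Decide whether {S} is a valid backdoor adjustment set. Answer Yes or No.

Yes

Backdoor paths from W to Q (paths whose first edge points into W):
  P1: W <- S -> Q
  P2: W <- S -> A <- Q
  P3: W <- S -> A <- J <- Q
Condition 1 (no descendant of W in the set): holds — descendants of W are {A, J, Q}; none are in {S}.
Condition 2 (every backdoor path blocked by {S}):
  P1: blocked at fork node S ∈ conditioning set.
  P2: blocked at fork node S ∈ conditioning set.
  P3: blocked at fork node S ∈ conditioning set.
{S} satisfies the backdoor criterion.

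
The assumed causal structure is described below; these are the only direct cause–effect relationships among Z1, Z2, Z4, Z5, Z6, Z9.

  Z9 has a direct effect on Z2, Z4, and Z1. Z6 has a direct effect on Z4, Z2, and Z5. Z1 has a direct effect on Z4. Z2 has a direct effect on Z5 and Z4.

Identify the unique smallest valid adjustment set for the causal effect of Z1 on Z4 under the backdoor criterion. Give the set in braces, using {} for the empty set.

Variables eligible for adjustment (non-descendants of Z1, excluding Z1 and Z4): {Z2, Z5, Z6, Z9}.
Backdoor paths from Z1 to Z4:
  P1: Z1 <- Z9 -> Z2 <- Z6 -> Z4
  P2: Z1 <- Z9 -> Z2 -> Z4
  P3: Z1 <- Z9 -> Z2 -> Z5 <- Z6 -> Z4
  P4: Z1 <- Z9 -> Z4
The empty set is not sufficient: P2 (Z1 <- Z9 -> Z2 -> Z4) has no collider blocking it and no conditioned non-collider, so it is open.
Try {Z9}:
  P1: blocked at fork node Z9 ∈ conditioning set.
  P2: blocked at fork node Z9 ∈ conditioning set.
  P3: blocked at fork node Z9 ∈ conditioning set.
  P4: blocked at fork node Z9 ∈ conditioning set.
{Z9} contains no descendant of Z1 and blocks every backdoor path.
No other singleton works — e.g. {Z6} leaves P2 open — so {Z9} is the unique smallest valid adjustment set.

{Z9}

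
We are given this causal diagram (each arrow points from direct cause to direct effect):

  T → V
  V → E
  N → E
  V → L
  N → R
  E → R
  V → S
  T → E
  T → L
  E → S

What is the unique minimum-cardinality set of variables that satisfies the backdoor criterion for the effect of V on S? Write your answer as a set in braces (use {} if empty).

{T}

Variables eligible for adjustment (non-descendants of V, excluding V and S): {N, T}.
Backdoor paths from V to S:
  P1: V <- T -> E -> S
The empty set is not sufficient: P1 (V <- T -> E -> S) has no collider blocking it and no conditioned non-collider, so it is open.
Try {T}:
  P1: blocked at fork node T ∈ conditioning set.
{T} contains no descendant of V and blocks every backdoor path.
No other singleton works — e.g. {N} leaves P1 open — so {T} is the unique smallest valid adjustment set.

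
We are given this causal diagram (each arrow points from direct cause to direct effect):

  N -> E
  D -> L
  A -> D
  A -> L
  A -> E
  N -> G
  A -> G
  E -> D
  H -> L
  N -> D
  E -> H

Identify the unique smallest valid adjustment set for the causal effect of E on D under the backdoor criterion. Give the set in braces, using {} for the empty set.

Variables eligible for adjustment (non-descendants of E, excluding E and D): {A, G, N}.
Backdoor paths from E to D:
  P1: E <- A -> G <- N -> D
  P2: E <- A -> D
  P3: E <- A -> L <- D
  P4: E <- N -> G <- A -> D
  P5: E <- N -> G <- A -> L <- D
  P6: E <- N -> D
The empty set is not sufficient: P2 (E <- A -> D) has no collider blocking it and no conditioned non-collider, so it is open.
Try {A, N}:
  P1: blocked at fork node A ∈ conditioning set.
  P2: blocked at fork node A ∈ conditioning set.
  P3: blocked at fork node A ∈ conditioning set.
  P4: blocked at fork node N ∈ conditioning set.
  P5: blocked at fork node N ∈ conditioning set.
  P6: blocked at fork node N ∈ conditioning set.
{A, N} contains no descendant of E and blocks every backdoor path.
Every element of {A, N} is needed (dropping A leaves P2 open; dropping N leaves P6 open), so no proper subset is valid.
Among all size-2 subsets of the eligible variables, only {A, N} blocks every backdoor path, so it is the unique smallest valid adjustment set.

{A, N}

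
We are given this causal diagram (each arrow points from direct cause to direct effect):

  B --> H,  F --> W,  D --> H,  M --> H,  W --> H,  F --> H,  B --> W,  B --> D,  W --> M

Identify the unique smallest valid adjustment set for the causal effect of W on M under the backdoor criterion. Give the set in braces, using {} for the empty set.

{}

Variables eligible for adjustment (non-descendants of W, excluding W and M): {B, D, F}.
Backdoor paths from W to M:
  P1: W <- B -> D -> H <- M
  P2: W <- B -> H <- M
  P3: W <- F -> H <- M
Each backdoor path contains an unconditioned collider, so every path is already blocked with the empty conditioning set:
  P1: blocked at collider H (neither it nor any descendant is in the conditioning set).
  P2: blocked at collider H (neither it nor any descendant is in the conditioning set).
  P3: blocked at collider H (neither it nor any descendant is in the conditioning set).
The empty set is therefore the unique smallest valid set.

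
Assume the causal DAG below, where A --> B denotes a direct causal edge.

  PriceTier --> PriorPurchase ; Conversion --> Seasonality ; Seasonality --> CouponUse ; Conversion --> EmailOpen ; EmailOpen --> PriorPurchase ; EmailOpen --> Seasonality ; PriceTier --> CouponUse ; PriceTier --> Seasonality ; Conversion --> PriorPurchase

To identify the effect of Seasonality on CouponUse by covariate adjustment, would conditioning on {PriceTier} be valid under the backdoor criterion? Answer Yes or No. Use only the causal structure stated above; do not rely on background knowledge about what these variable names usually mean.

Backdoor paths from Seasonality to CouponUse (paths whose first edge points into Seasonality):
  P1: Seasonality <- Conversion -> EmailOpen -> PriorPurchase <- PriceTier -> CouponUse
  P2: Seasonality <- Conversion -> PriorPurchase <- PriceTier -> CouponUse
  P3: Seasonality <- EmailOpen <- Conversion -> PriorPurchase <- PriceTier -> CouponUse
  P4: Seasonality <- EmailOpen -> PriorPurchase <- PriceTier -> CouponUse
  P5: Seasonality <- PriceTier -> CouponUse
Condition 1 (no descendant of Seasonality in the set): holds — descendants of Seasonality are {CouponUse}; none are in {PriceTier}.
Condition 2 (every backdoor path blocked by {PriceTier}):
  P1: blocked at collider PriorPurchase (neither it nor any descendant is in the conditioning set).
  P2: blocked at collider PriorPurchase (neither it nor any descendant is in the conditioning set).
  P3: blocked at collider PriorPurchase (neither it nor any descendant is in the conditioning set).
  P4: blocked at collider PriorPurchase (neither it nor any descendant is in the conditioning set).
  P5: blocked at fork node PriceTier ∈ conditioning set.
{PriceTier} satisfies the backdoor criterion.

Yes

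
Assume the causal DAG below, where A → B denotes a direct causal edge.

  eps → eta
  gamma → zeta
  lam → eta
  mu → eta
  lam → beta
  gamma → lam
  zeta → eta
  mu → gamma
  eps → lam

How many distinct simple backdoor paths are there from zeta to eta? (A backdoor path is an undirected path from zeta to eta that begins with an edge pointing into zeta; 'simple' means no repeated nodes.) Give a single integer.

3

A backdoor path from zeta to eta is any simple undirected path whose first edge points into zeta (i.e. leaves zeta via a parent).
Parents of zeta: {gamma}.
Enumerating:
  P1: zeta <- gamma <- mu -> eta
  P2: zeta <- gamma -> lam <- eps -> eta
  P3: zeta <- gamma -> lam -> eta
That exhausts the simple backdoor paths. Count: 3.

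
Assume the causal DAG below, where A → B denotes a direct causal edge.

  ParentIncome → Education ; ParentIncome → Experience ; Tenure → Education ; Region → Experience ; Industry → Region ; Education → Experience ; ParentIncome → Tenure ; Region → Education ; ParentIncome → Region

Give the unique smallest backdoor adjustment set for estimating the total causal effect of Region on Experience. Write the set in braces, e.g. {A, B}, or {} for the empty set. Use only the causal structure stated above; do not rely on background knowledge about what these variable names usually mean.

{ParentIncome}

Variables eligible for adjustment (non-descendants of Region, excluding Region and Experience): {Industry, ParentIncome, Tenure}.
Backdoor paths from Region to Experience:
  P1: Region <- ParentIncome -> Tenure -> Education -> Experience
  P2: Region <- ParentIncome -> Education -> Experience
  P3: Region <- ParentIncome -> Experience
The empty set is not sufficient: P1 (Region <- ParentIncome -> Tenure -> Education -> Experience) has no collider blocking it and no conditioned non-collider, so it is open.
Try {ParentIncome}:
  P1: blocked at fork node ParentIncome ∈ conditioning set.
  P2: blocked at fork node ParentIncome ∈ conditioning set.
  P3: blocked at fork node ParentIncome ∈ conditioning set.
{ParentIncome} contains no descendant of Region and blocks every backdoor path.
No other singleton works — e.g. {Industry} leaves P1 open — so {ParentIncome} is the unique smallest valid adjustment set.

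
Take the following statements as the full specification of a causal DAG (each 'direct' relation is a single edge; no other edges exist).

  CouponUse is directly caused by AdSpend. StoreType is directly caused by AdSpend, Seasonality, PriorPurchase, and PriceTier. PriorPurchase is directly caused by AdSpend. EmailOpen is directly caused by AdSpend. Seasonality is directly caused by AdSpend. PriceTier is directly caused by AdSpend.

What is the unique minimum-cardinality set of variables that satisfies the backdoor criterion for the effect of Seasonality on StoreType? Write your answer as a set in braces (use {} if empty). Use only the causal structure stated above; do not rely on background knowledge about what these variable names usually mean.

{AdSpend}

Variables eligible for adjustment (non-descendants of Seasonality, excluding Seasonality and StoreType): {AdSpend, CouponUse, EmailOpen, PriceTier, PriorPurchase}.
Backdoor paths from Seasonality to StoreType:
  P1: Seasonality <- AdSpend -> PriceTier -> StoreType
  P2: Seasonality <- AdSpend -> PriorPurchase -> StoreType
  P3: Seasonality <- AdSpend -> StoreType
The empty set is not sufficient: P1 (Seasonality <- AdSpend -> PriceTier -> StoreType) has no collider blocking it and no conditioned non-collider, so it is open.
Try {AdSpend}:
  P1: blocked at fork node AdSpend ∈ conditioning set.
  P2: blocked at fork node AdSpend ∈ conditioning set.
  P3: blocked at fork node AdSpend ∈ conditioning set.
{AdSpend} contains no descendant of Seasonality and blocks every backdoor path.
No other singleton works — e.g. {PriceTier} leaves P2 open — so {AdSpend} is the unique smallest valid adjustment set.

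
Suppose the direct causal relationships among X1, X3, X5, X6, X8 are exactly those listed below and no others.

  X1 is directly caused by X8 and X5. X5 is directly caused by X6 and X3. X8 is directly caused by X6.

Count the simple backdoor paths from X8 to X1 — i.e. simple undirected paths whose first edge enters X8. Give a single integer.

1

A backdoor path from X8 to X1 is any simple undirected path whose first edge points into X8 (i.e. leaves X8 via a parent).
Parents of X8: {X6}.
Enumerating:
  P1: X8 <- X6 -> X5 -> X1
That exhausts the simple backdoor paths. Count: 1.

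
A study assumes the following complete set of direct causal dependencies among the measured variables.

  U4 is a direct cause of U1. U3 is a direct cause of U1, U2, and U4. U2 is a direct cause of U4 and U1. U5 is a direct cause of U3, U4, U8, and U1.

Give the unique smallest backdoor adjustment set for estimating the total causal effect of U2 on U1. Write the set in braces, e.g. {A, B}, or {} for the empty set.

Variables eligible for adjustment (non-descendants of U2, excluding U2 and U1): {U3, U5, U8}.
Backdoor paths from U2 to U1:
  P1: U2 <- U3 <- U5 -> U4 -> U1
  P2: U2 <- U3 <- U5 -> U1
  P3: U2 <- U3 -> U4 <- U5 -> U1
  P4: U2 <- U3 -> U4 -> U1
  P5: U2 <- U3 -> U1
The empty set is not sufficient: P1 (U2 <- U3 <- U5 -> U4 -> U1) has no collider blocking it and no conditioned non-collider, so it is open.
Try {U3}:
  P1: blocked at chain node U3 ∈ conditioning set.
  P2: blocked at chain node U3 ∈ conditioning set.
  P3: blocked at fork node U3 ∈ conditioning set.
  P4: blocked at fork node U3 ∈ conditioning set.
  P5: blocked at fork node U3 ∈ conditioning set.
{U3} contains no descendant of U2 and blocks every backdoor path.
No other singleton works — e.g. {U5} leaves P4 open — so {U3} is the unique smallest valid adjustment set.

{U3}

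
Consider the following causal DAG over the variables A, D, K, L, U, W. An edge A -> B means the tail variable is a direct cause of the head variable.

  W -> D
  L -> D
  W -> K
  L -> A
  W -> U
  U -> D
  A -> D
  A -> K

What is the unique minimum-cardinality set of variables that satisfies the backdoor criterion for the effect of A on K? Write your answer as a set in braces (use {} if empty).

Variables eligible for adjustment (non-descendants of A, excluding A and K): {L, U, W}.
Backdoor paths from A to K:
  P1: A <- L -> D <- W -> K
  P2: A <- L -> D <- U <- W -> K
Each backdoor path contains an unconditioned collider, so every path is already blocked with the empty conditioning set:
  P1: blocked at collider D (neither it nor any descendant is in the conditioning set).
  P2: blocked at collider D (neither it nor any descendant is in the conditioning set).
The empty set is therefore the unique smallest valid set.

{}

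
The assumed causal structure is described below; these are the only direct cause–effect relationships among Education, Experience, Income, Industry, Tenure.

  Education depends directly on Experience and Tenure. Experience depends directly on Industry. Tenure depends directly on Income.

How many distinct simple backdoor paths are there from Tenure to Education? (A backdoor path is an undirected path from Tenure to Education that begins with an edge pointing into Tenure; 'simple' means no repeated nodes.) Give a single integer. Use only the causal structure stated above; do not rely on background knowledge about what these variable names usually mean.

A backdoor path from Tenure to Education is any simple undirected path whose first edge points into Tenure (i.e. leaves Tenure via a parent).
Parents of Tenure: {Income}.
No simple path from any parent of Tenure reaches Education without revisiting Tenure, so there are no backdoor paths.

0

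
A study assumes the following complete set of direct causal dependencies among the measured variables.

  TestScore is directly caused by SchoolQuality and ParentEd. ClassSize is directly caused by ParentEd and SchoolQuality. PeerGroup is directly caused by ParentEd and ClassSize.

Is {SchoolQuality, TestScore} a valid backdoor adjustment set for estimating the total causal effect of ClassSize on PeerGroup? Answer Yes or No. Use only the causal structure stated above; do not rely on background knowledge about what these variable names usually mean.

No

Backdoor paths from ClassSize to PeerGroup (paths whose first edge points into ClassSize):
  P1: ClassSize <- SchoolQuality -> TestScore <- ParentEd -> PeerGroup
  P2: ClassSize <- ParentEd -> PeerGroup
Condition 1 (no descendant of ClassSize in the set): holds — descendants of ClassSize are {PeerGroup}; none are in {SchoolQuality, TestScore}.
Condition 2 (every backdoor path blocked by {SchoolQuality, TestScore}):
  P1: blocked at fork node SchoolQuality ∈ conditioning set.
  P2: open — no interior node is in the conditioning set.
{SchoolQuality, TestScore} does not satisfy the backdoor criterion.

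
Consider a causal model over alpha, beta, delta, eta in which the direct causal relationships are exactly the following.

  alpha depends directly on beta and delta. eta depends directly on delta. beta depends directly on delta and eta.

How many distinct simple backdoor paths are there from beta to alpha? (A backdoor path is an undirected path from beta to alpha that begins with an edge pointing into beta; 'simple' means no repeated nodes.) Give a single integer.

A backdoor path from beta to alpha is any simple undirected path whose first edge points into beta (i.e. leaves beta via a parent).
Parents of beta: {delta, eta}.
Enumerating:
  P1: beta <- delta -> alpha
  P2: beta <- eta <- delta -> alpha
That exhausts the simple backdoor paths. Count: 2.

2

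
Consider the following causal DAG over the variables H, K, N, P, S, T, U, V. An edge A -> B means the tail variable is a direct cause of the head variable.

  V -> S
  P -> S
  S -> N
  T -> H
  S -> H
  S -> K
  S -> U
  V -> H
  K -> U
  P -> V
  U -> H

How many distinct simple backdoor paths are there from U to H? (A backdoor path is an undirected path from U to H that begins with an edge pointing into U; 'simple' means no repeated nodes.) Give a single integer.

6

A backdoor path from U to H is any simple undirected path whose first edge points into U (i.e. leaves U via a parent).
Parents of U: {K, S}.
Enumerating:
  P1: U <- S <- P -> V -> H
  P2: U <- S <- V -> H
  P3: U <- S -> H
  P4: U <- K <- S <- P -> V -> H
  P5: U <- K <- S <- V -> H
  P6: U <- K <- S -> H
That exhausts the simple backdoor paths. Count: 6.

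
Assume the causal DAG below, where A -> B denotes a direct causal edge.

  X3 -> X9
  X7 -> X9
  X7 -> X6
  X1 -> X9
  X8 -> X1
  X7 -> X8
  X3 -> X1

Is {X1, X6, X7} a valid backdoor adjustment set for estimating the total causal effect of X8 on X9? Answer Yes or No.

No

Backdoor paths from X8 to X9 (paths whose first edge points into X8):
  P1: X8 <- X7 -> X9
Condition 1 (no descendant of X8 in the set): FAILS — X1 is a descendant of X8.
Condition 2 (every backdoor path blocked by {X1, X6, X7}):
  P1: blocked at fork node X7 ∈ conditioning set.
{X1, X6, X7} does not satisfy the backdoor criterion.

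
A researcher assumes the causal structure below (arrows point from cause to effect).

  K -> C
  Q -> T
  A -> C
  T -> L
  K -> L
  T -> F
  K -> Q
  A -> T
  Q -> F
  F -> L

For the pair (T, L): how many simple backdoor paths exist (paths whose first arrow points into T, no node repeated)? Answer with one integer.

4

A backdoor path from T to L is any simple undirected path whose first edge points into T (i.e. leaves T via a parent).
Parents of T: {A, Q}.
Enumerating:
  P1: T <- A -> C <- K -> Q -> F -> L
  P2: T <- A -> C <- K -> L
  P3: T <- Q <- K -> L
  P4: T <- Q -> F -> L
That exhausts the simple backdoor paths. Count: 4.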